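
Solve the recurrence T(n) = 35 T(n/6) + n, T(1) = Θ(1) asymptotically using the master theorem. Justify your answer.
T(n) = Θ(n^(log_6 35))

Master theorem: compare f(n) = n to n^(log_6 35) where log_6 35 ≈ 1.984. Since 1 < log_6 35, we have f(n) = O(n^(log_6 35 − ε)) for some ε > 0 — Case 1. Hence T(n) = Θ(n^(log_6 35)).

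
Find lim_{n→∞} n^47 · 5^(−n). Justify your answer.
lim = 0

Exponentials with base > 1 dominate every fixed polynomial: for any fixed c, n^c / 5^n → 0 as n → ∞ (e.g. by the ratio test, or by writing 5^n = e^(n ln 5) and noting e^(n ln 5) / n^c → ∞). Hence n^47 · 5^(−n) = n^47 / 5^n → 0.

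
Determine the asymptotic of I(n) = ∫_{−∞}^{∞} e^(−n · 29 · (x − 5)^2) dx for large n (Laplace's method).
I(n) = sqrt(π/(29n))

Here φ(x) = 29 · (x − 5)^2 has its unique minimum at x* = 5 with φ(x*) = 0 and φ''(x*) = 58. Laplace's method gives
  I(n) ~ e^(−n φ(x*)) · sqrt(2π / (n · φ''(x*))) = sqrt(2π / (58n)) = sqrt(π/(29n)).
This is exact: substituting u = (x − 5)·sqrt(29n) gives I(n) = (1/sqrt(29n)) ∫_{−∞}^{∞} e^(−u^2) du = sqrt(π/(29n)).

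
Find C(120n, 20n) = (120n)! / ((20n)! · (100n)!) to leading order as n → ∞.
C(120n, 20n) ~ (46656/3125)^(20n) · sqrt(3/(5π·20n))

Write N = 20n. Apply Stirling to each factorial:
  (6N)! ~ sqrt(2π·6N) · (6N/e)^(6N),
  N! ~ sqrt(2π N) · (N/e)^N,
  (5N)! ~ sqrt(2π·5N) · (5N/e)^(5N).
The exponential factors combine to (6N)^(6N) / (N^N · (5N)^(5N)) = 6^(6N)/5^(5N) = (6^6/5^5)^N = (46656/3125)^N.
The square-root prefactors combine to sqrt(2π·6N) / (sqrt(2π N)·sqrt(2π·5N)) = sqrt(6 / (2π·5·N)) = sqrt(3/(5π·20n)).
Substituting N = 20n: C(120n, 20n) ~ (46656/3125)^(20n) · sqrt(3/(5π·20n)).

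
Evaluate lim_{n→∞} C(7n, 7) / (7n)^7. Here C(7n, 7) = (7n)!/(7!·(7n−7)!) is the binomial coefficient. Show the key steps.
lim = 1/7! = 1/5040

With N = 7n → ∞: C(N, 7) / N^7 = [N(N−1)…(N−6)] / (7! · N^7) = (1/7!) · 1 · (1 − 1/(7n)) · … · (1 − 6/(7n)). Each factor → 1 as N → ∞, so the limit is 1/7! = 1/5040.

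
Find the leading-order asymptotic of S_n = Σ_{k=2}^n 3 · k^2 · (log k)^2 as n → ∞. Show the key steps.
S_n ~ n^3 · (log n)^2

By integral comparison, S_n = ∫_1^n 3 · x^2 · (log x)^2 dx + O(n^2 · (log n)^2). For the integral, the leading term of ∫_1^n x^2 (log x)^2 dx is n^3/3 · (log n)^2 (by repeated integration by parts; each step lowers the log-exponent and produces a relatively O(1/log n) correction). Hence S_n ~ n^3 · (log n)^2.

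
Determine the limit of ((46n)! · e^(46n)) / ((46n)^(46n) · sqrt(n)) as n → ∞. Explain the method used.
lim = sqrt(2π·46)

Stirling: (46n)! ~ sqrt(2π·46n) · (46n/e)^(46n). Hence
  (46n)! · e^(46n) / (46n)^(46n) ~ sqrt(2π·46n).
Dividing by sqrt(n): sqrt(2π·46n) / sqrt(n) = sqrt(2π·46) · n^((1−1)/2), so the limit is sqrt(2π·46).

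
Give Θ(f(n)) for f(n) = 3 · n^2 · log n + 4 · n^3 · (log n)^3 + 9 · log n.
f(n) ∈ Θ(n^3 · (log n)^3)

Compare the terms by growth order. For large n, n^a · (log n)^b dominates n^a' · (log n)^b' iff a > a', or (a = a' and b > b'). Ranking the 3 terms shows the dominant one is 4 · n^3 · (log n)^3. Hence f(n) ∈ Θ(n^3 · (log n)^3).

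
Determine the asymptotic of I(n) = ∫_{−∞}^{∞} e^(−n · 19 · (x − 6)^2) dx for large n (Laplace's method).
I(n) = sqrt(π/(19n))

Here φ(x) = 19 · (x − 6)^2 has its unique minimum at x* = 6 with φ(x*) = 0 and φ''(x*) = 38. Laplace's method gives
  I(n) ~ e^(−n φ(x*)) · sqrt(2π / (n · φ''(x*))) = sqrt(2π / (38n)) = sqrt(π/(19n)).
This is exact: substituting u = (x − 6)·sqrt(19n) gives I(n) = (1/sqrt(19n)) ∫_{−∞}^{∞} e^(−u^2) du = sqrt(π/(19n)).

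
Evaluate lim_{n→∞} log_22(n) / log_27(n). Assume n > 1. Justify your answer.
lim = ln(27) / ln(22) = log_22(27)

Change of base: log_22(n) = ln n / ln 22 and log_27(n) = ln n / ln 27. The ratio is (ln n / ln 22) · (ln 27 / ln n) = ln 27 / ln 22, a constant independent of n. So the limit is ln 27 / ln 22 = log_22(27).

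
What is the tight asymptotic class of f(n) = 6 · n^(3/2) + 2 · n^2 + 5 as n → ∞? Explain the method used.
f(n) ∈ Θ(n^2)

Compare the terms by growth order. For large n, n^a · (log n)^b dominates n^a' · (log n)^b' iff a > a', or (a = a' and b > b'). Ranking the 3 terms shows the dominant one is 2 · n^2. Hence f(n) ∈ Θ(n^2).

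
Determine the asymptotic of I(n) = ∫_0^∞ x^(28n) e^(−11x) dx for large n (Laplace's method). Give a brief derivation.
I(n) ~ (sqrt(2π·28n) / 11) · (28n/(11e))^(28n)

Write the integrand as exp(28n ln x − 11x) and set f(x) = 28n ln x − 11x. Then f'(x) = 28n/x − 11 = 0 at x* = 28n/11, and f''(x*) = −28n/x*^2 = −11^2/(28n). Laplace's method (interior maximum) gives
  I(n) ~ e^(f(x*)) · sqrt(2π / |f''(x*)|)
        = exp(28n ln(28n/11) − 28n) · sqrt(2π · 28n / 11^2)
        = (28n/11)^(28n) e^(−28n) · sqrt(2π·28n) / 11
        = (sqrt(2π·28n) / 11) · (28n/(11e))^(28n).
This matches Γ(28n+1)/11^(28n+1) with Stirling applied to Γ.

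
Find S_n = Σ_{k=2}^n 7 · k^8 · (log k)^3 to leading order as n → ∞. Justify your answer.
S_n ~ 7 · n^9 · (log n)^3 / 9

By integral comparison, S_n = ∫_1^n 7 · x^8 · (log x)^3 dx + O(n^8 · (log n)^3). For the integral, the leading term of ∫_1^n x^8 (log x)^3 dx is n^9/9 · (log n)^3 (by repeated integration by parts; each step lowers the log-exponent and produces a relatively O(1/log n) correction). Hence S_n ~ 7 · n^9 · (log n)^3 / 9.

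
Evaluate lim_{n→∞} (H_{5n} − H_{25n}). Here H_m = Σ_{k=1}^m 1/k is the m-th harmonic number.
lim = ln(5/25) = −ln 5

Euler-Maclaurin gives H_m = ln m + γ + 1/(2m) + O(1/m^2). The γ and O(1/m) terms cancel in the difference:
  H_{5n} − H_{25n} = ln(5n) − ln(25n) + O(1/n) = ln(5/25) + O(1/n).
Hence the limit is ln(5/25) = −ln 5.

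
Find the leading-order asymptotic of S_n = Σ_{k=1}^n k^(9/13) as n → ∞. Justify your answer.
S_n ~ (13/22) · n^(22/13)

Integral comparison: Σ_{k=1}^n k^(9/13) = ∫_0^n x^(9/13) dx + O(n^(9/13)). The integral is n^(1 + 9/13) / (1 + 9/13) = n^((9+13)/13) / ((9+13)/13) = (13/22) · n^(22/13).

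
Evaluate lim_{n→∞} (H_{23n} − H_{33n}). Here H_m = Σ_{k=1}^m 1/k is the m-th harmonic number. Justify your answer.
lim = ln(23/33)

Euler-Maclaurin gives H_m = ln m + γ + 1/(2m) + O(1/m^2). The γ and O(1/m) terms cancel in the difference:
  H_{23n} − H_{33n} = ln(23n) − ln(33n) + O(1/n) = ln(23/33) + O(1/n).
Hence the limit is ln(23/33).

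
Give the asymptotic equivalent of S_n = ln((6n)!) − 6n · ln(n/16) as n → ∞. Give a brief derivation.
S_n ~ 6n · (ln 96 − 1) + O(ln n)

Stirling: ln((6n)!) = 6n ln(6n) − 6n + O(ln n).
  S_n = 6n ln(6n) − 6n − 6n ln(n/16) + O(ln n)
      = 6n ln(6n) − 6n ln n + 6n ln 16 − 6n + O(ln n)
      = 6n ln 6 + 6n ln 16 − 6n + O(ln n)
      = 6n (ln 96 − 1) + O(ln n).
Numerically ln(96) − 1 ≈ 3.5643.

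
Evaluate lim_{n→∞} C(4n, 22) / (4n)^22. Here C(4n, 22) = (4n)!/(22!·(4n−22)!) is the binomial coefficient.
lim = 1/22! = 1/1124000727777607680000

With N = 4n → ∞: C(N, 22) / N^22 = [N(N−1)…(N−21)] / (22! · N^22) = (1/22!) · 1 · (1 − 1/(4n)) · … · (1 − 21/(4n)). Each factor → 1 as N → ∞, so the limit is 1/22! = 1/1124000727777607680000.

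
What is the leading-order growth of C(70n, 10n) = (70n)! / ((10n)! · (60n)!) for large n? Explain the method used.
C(70n, 10n) ~ (823543/46656)^(10n) · sqrt(7/(12π·10n))

Write N = 10n. Apply Stirling to each factorial:
  (7N)! ~ sqrt(2π·7N) · (7N/e)^(7N),
  N! ~ sqrt(2π N) · (N/e)^N,
  (6N)! ~ sqrt(2π·6N) · (6N/e)^(6N).
The exponential factors combine to (7N)^(7N) / (N^N · (6N)^(6N)) = 7^(7N)/6^(6N) = (7^7/6^6)^N = (823543/46656)^N.
The square-root prefactors combine to sqrt(2π·7N) / (sqrt(2π N)·sqrt(2π·6N)) = sqrt(7 / (2π·6·N)) = sqrt(7/(12π·10n)).
Substituting N = 10n: C(70n, 10n) ~ (823543/46656)^(10n) · sqrt(7/(12π·10n)).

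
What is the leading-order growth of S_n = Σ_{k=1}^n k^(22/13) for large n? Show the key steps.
S_n ~ (13/35) · n^(35/13)

Integral comparison: Σ_{k=1}^n k^(22/13) = ∫_0^n x^(22/13) dx + O(n^(22/13)). The integral is n^(1 + 22/13) / (1 + 22/13) = n^((22+13)/13) / ((22+13)/13) = (13/35) · n^(35/13).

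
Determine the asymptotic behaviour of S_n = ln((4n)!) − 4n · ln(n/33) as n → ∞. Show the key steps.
S_n ~ 4n · (ln 132 − 1) + O(ln n)

Stirling: ln((4n)!) = 4n ln(4n) − 4n + O(ln n).
  S_n = 4n ln(4n) − 4n − 4n ln(n/33) + O(ln n)
      = 4n ln(4n) − 4n ln n + 4n ln 33 − 4n + O(ln n)
      = 4n ln 4 + 4n ln 33 − 4n + O(ln n)
      = 4n (ln 132 − 1) + O(ln n).
Numerically ln(132) − 1 ≈ 3.8828.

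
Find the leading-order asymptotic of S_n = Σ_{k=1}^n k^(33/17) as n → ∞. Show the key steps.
S_n ~ (17/50) · n^(50/17)

Integral comparison: Σ_{k=1}^n k^(33/17) = ∫_0^n x^(33/17) dx + O(n^(33/17)). The integral is n^(1 + 33/17) / (1 + 33/17) = n^((33+17)/17) / ((33+17)/17) = (17/50) · n^(50/17).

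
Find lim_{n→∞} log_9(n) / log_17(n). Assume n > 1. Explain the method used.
lim = ln(17) / ln(9) = log_9(17)

Change of base: log_9(n) = ln n / ln 9 and log_17(n) = ln n / ln 17. The ratio is (ln n / ln 9) · (ln 17 / ln n) = ln 17 / ln 9, a constant independent of n. So the limit is ln 17 / ln 9 = log_9(17).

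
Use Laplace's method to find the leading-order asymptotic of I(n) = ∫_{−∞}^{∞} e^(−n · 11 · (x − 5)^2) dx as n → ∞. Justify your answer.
I(n) = sqrt(π/(11n))

Here φ(x) = 11 · (x − 5)^2 has its unique minimum at x* = 5 with φ(x*) = 0 and φ''(x*) = 22. Laplace's method gives
  I(n) ~ e^(−n φ(x*)) · sqrt(2π / (n · φ''(x*))) = sqrt(2π / (22n)) = sqrt(π/(11n)).
This is exact: substituting u = (x − 5)·sqrt(11n) gives I(n) = (1/sqrt(11n)) ∫_{−∞}^{∞} e^(−u^2) du = sqrt(π/(11n)).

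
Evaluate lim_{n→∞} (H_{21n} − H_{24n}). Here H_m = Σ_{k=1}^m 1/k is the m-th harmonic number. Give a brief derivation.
lim = ln(21/24) = ln(7/8)

Euler-Maclaurin gives H_m = ln m + γ + 1/(2m) + O(1/m^2). The γ and O(1/m) terms cancel in the difference:
  H_{21n} − H_{24n} = ln(21n) − ln(24n) + O(1/n) = ln(21/24) + O(1/n).
Hence the limit is ln(21/24) = ln(7/8).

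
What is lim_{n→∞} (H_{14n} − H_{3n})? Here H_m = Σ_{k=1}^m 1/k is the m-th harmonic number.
lim = ln(14/3)

Euler-Maclaurin gives H_m = ln m + γ + 1/(2m) + O(1/m^2). The γ and O(1/m) terms cancel in the difference:
  H_{14n} − H_{3n} = ln(14n) − ln(3n) + O(1/n) = ln(14/3) + O(1/n).
Hence the limit is ln(14/3).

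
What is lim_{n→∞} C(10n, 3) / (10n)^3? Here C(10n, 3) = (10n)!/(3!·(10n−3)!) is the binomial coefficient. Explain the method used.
lim = 1/3! = 1/6

With N = 10n → ∞: C(N, 3) / N^3 = [N(N−1)…(N−2)] / (3! · N^3) = (1/3!) · 1 · (1 − 1/(10n)) · (1 − 2/(10n)). Each factor → 1 as N → ∞, so the limit is 1/3! = 1/6.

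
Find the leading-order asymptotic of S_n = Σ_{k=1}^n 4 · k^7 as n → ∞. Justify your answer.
S_n ~ n^8 / 2

By integral comparison (Euler-Maclaurin), Σ_{k=1}^n 4 · k^7 = 4 · ∫_0^n x^7 dx + O(n^7) = 4 · n^8/8 = n^8 / 2 + O(n^7). (Equivalently, Faulhaber's formula gives the same leading term.)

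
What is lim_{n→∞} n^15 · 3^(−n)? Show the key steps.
lim = 0

Exponentials with base > 1 dominate every fixed polynomial: for any fixed c, n^c / 3^n → 0 as n → ∞ (e.g. by the ratio test, or by writing 3^n = e^(n ln 3) and noting e^(n ln 3) / n^c → ∞). Hence n^15 · 3^(−n) = n^15 / 3^n → 0.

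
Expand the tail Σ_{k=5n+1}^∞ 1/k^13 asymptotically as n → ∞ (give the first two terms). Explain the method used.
Σ_{k>5n} 1/k^13 = 1/(12 · (5n)^12) − 1/(2 · (5n)^13) + O(1/(5n)^14)

Compare to the integral: ∫_{5n}^∞ x^(−13) dx = [−x^(−12)/12]_{5n}^∞ = 1/((13−1)·(5n)^12). The Euler-Maclaurin correction adds −f(5n)/2 = −1/(2·(5n)^13). Euler-Maclaurin then gives
  Σ_{k>5n} 1/k^13 = ∫_{5n}^∞ dx/x^13 − 1/(2·(5n)^13) + O(1/(5n)^14).
(Equivalently this is ζ(13) − Σ_{k≤5n} 1/k^13.)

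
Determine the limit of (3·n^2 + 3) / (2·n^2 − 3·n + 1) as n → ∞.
lim = 3/2

For large n the leading n^2 terms dominate both numerator and denominator. Dividing top and bottom by n^2, every other term tends to 0, leaving 3/2.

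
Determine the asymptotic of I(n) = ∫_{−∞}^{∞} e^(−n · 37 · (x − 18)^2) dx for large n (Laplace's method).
I(n) = sqrt(π/(37n))

Here φ(x) = 37 · (x − 18)^2 has its unique minimum at x* = 18 with φ(x*) = 0 and φ''(x*) = 74. Laplace's method gives
  I(n) ~ e^(−n φ(x*)) · sqrt(2π / (n · φ''(x*))) = sqrt(2π / (74n)) = sqrt(π/(37n)).
This is exact: substituting u = (x − 18)·sqrt(37n) gives I(n) = (1/sqrt(37n)) ∫_{−∞}^{∞} e^(−u^2) du = sqrt(π/(37n)).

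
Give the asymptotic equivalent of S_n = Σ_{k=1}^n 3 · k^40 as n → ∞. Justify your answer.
S_n ~ 3 · n^41 / 41

By integral comparison (Euler-Maclaurin), Σ_{k=1}^n 3 · k^40 = 3 · ∫_0^n x^40 dx + O(n^40) = 3 · n^41/41 + O(n^40). (Equivalently, Faulhaber's formula gives the same leading term.)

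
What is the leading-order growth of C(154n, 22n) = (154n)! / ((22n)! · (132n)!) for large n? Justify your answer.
C(154n, 22n) ~ (823543/46656)^(22n) · sqrt(7/(12π·22n))

Write N = 22n. Apply Stirling to each factorial:
  (7N)! ~ sqrt(2π·7N) · (7N/e)^(7N),
  N! ~ sqrt(2π N) · (N/e)^N,
  (6N)! ~ sqrt(2π·6N) · (6N/e)^(6N).
The exponential factors combine to (7N)^(7N) / (N^N · (6N)^(6N)) = 7^(7N)/6^(6N) = (7^7/6^6)^N = (823543/46656)^N.
The square-root prefactors combine to sqrt(2π·7N) / (sqrt(2π N)·sqrt(2π·6N)) = sqrt(7 / (2π·6·N)) = sqrt(7/(12π·22n)).
Substituting N = 22n: C(154n, 22n) ~ (823543/46656)^(22n) · sqrt(7/(12π·22n)).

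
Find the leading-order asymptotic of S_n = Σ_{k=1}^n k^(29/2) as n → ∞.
S_n ~ (2/31) · n^(31/2)

Integral comparison: Σ_{k=1}^n k^(29/2) = ∫_0^n x^(29/2) dx + O(n^(29/2)). The integral is n^(1 + 29/2) / (1 + 29/2) = n^((29+2)/2) / ((29+2)/2) = (2/31) · n^(31/2).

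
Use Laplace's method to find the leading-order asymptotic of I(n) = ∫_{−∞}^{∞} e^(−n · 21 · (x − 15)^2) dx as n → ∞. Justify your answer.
I(n) = sqrt(π/(21n))

Here φ(x) = 21 · (x − 15)^2 has its unique minimum at x* = 15 with φ(x*) = 0 and φ''(x*) = 42. Laplace's method gives
  I(n) ~ e^(−n φ(x*)) · sqrt(2π / (n · φ''(x*))) = sqrt(2π / (42n)) = sqrt(π/(21n)).
This is exact: substituting u = (x − 15)·sqrt(21n) gives I(n) = (1/sqrt(21n)) ∫_{−∞}^{∞} e^(−u^2) du = sqrt(π/(21n)).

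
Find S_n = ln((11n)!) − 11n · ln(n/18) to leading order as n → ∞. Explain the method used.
S_n ~ 11n · (ln 198 − 1) + O(ln n)

Stirling: ln((11n)!) = 11n ln(11n) − 11n + O(ln n).
  S_n = 11n ln(11n) − 11n − 11n ln(n/18) + O(ln n)
      = 11n ln(11n) − 11n ln n + 11n ln 18 − 11n + O(ln n)
      = 11n ln 11 + 11n ln 18 − 11n + O(ln n)
      = 11n (ln 198 − 1) + O(ln n).
Numerically ln(198) − 1 ≈ 4.2883.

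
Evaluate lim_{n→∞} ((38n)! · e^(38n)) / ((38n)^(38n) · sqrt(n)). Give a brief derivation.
lim = sqrt(2π·38)

Stirling: (38n)! ~ sqrt(2π·38n) · (38n/e)^(38n). Hence
  (38n)! · e^(38n) / (38n)^(38n) ~ sqrt(2π·38n).
Dividing by sqrt(n): sqrt(2π·38n) / sqrt(n) = sqrt(2π·38) · n^((1−1)/2), so the limit is sqrt(2π·38).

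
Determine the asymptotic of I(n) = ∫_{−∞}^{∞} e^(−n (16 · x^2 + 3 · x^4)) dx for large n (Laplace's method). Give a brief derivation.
I(n) ~ sqrt(π/(16n))

φ(x) = 16 · x^2 + 3 · x^4 has its unique global minimum at x* = 0 (since φ'(x) = 32x + 12x^3 = 0 only at x = 0 for real x with both coefficients positive, and φ → ∞ as |x| → ∞). At x* = 0, φ(0) = 0 and φ''(0) = 32. Laplace's method then gives
  I(n) ~ sqrt(2π / (n · φ''(0))) · e^(−n φ(0)) = sqrt(2π / (32n)) = sqrt(π/(16n)).
The 3 · x^4 term contributes only at subleading order (an O(1/n) relative correction).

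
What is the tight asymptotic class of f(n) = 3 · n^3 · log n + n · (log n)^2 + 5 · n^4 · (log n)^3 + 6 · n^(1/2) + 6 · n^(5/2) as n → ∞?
f(n) ∈ Θ(n^4 · (log n)^3)

Compare the terms by growth order. For large n, n^a · (log n)^b dominates n^a' · (log n)^b' iff a > a', or (a = a' and b > b'). Ranking the 5 terms shows the dominant one is 5 · n^4 · (log n)^3. Hence f(n) ∈ Θ(n^4 · (log n)^3).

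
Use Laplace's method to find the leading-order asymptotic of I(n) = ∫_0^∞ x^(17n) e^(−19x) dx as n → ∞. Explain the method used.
I(n) ~ (sqrt(2π·17n) / 19) · (17n/(19e))^(17n)

Write the integrand as exp(17n ln x − 19x) and set f(x) = 17n ln x − 19x. Then f'(x) = 17n/x − 19 = 0 at x* = 17n/19, and f''(x*) = −17n/x*^2 = −19^2/(17n). Laplace's method (interior maximum) gives
  I(n) ~ e^(f(x*)) · sqrt(2π / |f''(x*)|)
        = exp(17n ln(17n/19) − 17n) · sqrt(2π · 17n / 19^2)
        = (17n/19)^(17n) e^(−17n) · sqrt(2π·17n) / 19
        = (sqrt(2π·17n) / 19) · (17n/(19e))^(17n).
This matches Γ(17n+1)/19^(17n+1) with Stirling applied to Γ.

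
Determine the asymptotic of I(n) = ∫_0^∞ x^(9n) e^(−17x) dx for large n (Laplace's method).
I(n) ~ (sqrt(2π·9n) / 17) · (9n/(17e))^(9n)

Write the integrand as exp(9n ln x − 17x) and set f(x) = 9n ln x − 17x. Then f'(x) = 9n/x − 17 = 0 at x* = 9n/17, and f''(x*) = −9n/x*^2 = −17^2/(9n). Laplace's method (interior maximum) gives
  I(n) ~ e^(f(x*)) · sqrt(2π / |f''(x*)|)
        = exp(9n ln(9n/17) − 9n) · sqrt(2π · 9n / 17^2)
        = (9n/17)^(9n) e^(−9n) · sqrt(2π·9n) / 17
        = (sqrt(2π·9n) / 17) · (9n/(17e))^(9n).
This matches Γ(9n+1)/17^(9n+1) with Stirling applied to Γ.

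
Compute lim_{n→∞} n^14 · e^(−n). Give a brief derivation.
lim = 0

Exponentials with base > 1 dominate every fixed polynomial: for any fixed c, n^c / e^n → 0 as n → ∞ (e.g. by the ratio test, or since e^n grows faster than any power of n). Hence n^14 · e^(−n) = n^14 / e^n → 0.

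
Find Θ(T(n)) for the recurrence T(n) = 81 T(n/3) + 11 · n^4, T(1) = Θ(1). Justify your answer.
T(n) = Θ(n^4 log n)

log_3 81 = 4, and f(n) = 11 · n^4 = Θ(n^(log_3 81)). This is Case 2 of the master theorem: T(n) = Θ(f(n) · log n) = Θ(n^4 log n).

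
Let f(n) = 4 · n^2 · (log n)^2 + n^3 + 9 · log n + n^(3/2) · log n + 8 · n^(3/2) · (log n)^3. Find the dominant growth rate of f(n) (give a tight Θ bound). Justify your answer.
f(n) ∈ Θ(n^3)

Compare the terms by growth order. For large n, n^a · (log n)^b dominates n^a' · (log n)^b' iff a > a', or (a = a' and b > b'). Ranking the 5 terms shows the dominant one is n^3. Hence f(n) ∈ Θ(n^3).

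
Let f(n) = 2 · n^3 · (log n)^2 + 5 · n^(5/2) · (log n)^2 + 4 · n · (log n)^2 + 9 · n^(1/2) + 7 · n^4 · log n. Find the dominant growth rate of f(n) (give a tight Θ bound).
f(n) ∈ Θ(n^4 · log n)

Compare the terms by growth order. For large n, n^a · (log n)^b dominates n^a' · (log n)^b' iff a > a', or (a = a' and b > b'). Ranking the 5 terms shows the dominant one is 7 · n^4 · log n. Hence f(n) ∈ Θ(n^4 · log n).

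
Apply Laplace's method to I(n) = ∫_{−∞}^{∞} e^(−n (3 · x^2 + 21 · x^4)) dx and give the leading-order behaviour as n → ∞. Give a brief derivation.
I(n) ~ sqrt(π/(3n))

φ(x) = 3 · x^2 + 21 · x^4 has its unique global minimum at x* = 0 (since φ'(x) = 6x + 84x^3 = 0 only at x = 0 for real x with both coefficients positive, and φ → ∞ as |x| → ∞). At x* = 0, φ(0) = 0 and φ''(0) = 6. Laplace's method then gives
  I(n) ~ sqrt(2π / (n · φ''(0))) · e^(−n φ(0)) = sqrt(2π / (6n)) = sqrt(π/(3n)).
The 21 · x^4 term contributes only at subleading order (an O(1/n) relative correction).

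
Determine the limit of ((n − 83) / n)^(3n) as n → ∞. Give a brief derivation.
lim = e^(−249)

Rewrite as (1 − 83/n)^(3n). By the standard limit (1 + x/n)^n → e^x, we have (1 − 83/n)^n → e^(−83), and raising to the 3rd power gives e^(−249).
More precisely, ln[(1 − 83/n)^(3n)] = 3n · ln(1 − 83/n) = 3n · (-83/n + O(1/n^2)) = -249 + O(1/n) → -249.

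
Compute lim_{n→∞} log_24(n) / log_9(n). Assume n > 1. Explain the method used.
lim = ln(9) / ln(24) = log_24(9)

Change of base: log_24(n) = ln n / ln 24 and log_9(n) = ln n / ln 9. The ratio is (ln n / ln 24) · (ln 9 / ln n) = ln 9 / ln 24, a constant independent of n. So the limit is ln 9 / ln 24 = log_24(9).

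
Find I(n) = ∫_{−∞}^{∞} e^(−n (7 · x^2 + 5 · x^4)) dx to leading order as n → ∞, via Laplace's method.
I(n) ~ sqrt(π/(7n))

φ(x) = 7 · x^2 + 5 · x^4 has its unique global minimum at x* = 0 (since φ'(x) = 14x + 20x^3 = 0 only at x = 0 for real x with both coefficients positive, and φ → ∞ as |x| → ∞). At x* = 0, φ(0) = 0 and φ''(0) = 14. Laplace's method then gives
  I(n) ~ sqrt(2π / (n · φ''(0))) · e^(−n φ(0)) = sqrt(2π / (14n)) = sqrt(π/(7n)).
The 5 · x^4 term contributes only at subleading order (an O(1/n) relative correction).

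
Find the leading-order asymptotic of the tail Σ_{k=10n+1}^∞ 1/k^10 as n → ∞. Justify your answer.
Σ_{k>10n} 1/k^10 ~ 1/(9 · (10n)^9)

Compare to the integral: ∫_{10n}^∞ x^(−10) dx = [−x^(−9)/9]_{10n}^∞ = 1/((10−1)·(10n)^9). Euler-Maclaurin then gives
  Σ_{k>10n} 1/k^10 = ∫_{10n}^∞ dx/x^10 − 1/(2·(10n)^10) + O(1/(10n)^11).
(Equivalently this is ζ(10) − Σ_{k≤10n} 1/k^10.)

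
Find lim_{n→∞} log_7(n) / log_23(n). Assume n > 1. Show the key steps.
lim = ln(23) / ln(7) = log_7(23)

Change of base: log_7(n) = ln n / ln 7 and log_23(n) = ln n / ln 23. The ratio is (ln n / ln 7) · (ln 23 / ln n) = ln 23 / ln 7, a constant independent of n. So the limit is ln 23 / ln 7 = log_7(23).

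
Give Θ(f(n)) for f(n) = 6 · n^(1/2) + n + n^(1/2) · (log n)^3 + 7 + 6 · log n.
f(n) ∈ Θ(n)

Compare the terms by growth order. For large n, n^a · (log n)^b dominates n^a' · (log n)^b' iff a > a', or (a = a' and b > b'). Ranking the 5 terms shows the dominant one is n. Hence f(n) ∈ Θ(n).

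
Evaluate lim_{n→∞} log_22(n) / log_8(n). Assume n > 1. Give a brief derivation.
lim = ln(8) / ln(22) = log_22(8)

Change of base: log_22(n) = ln n / ln 22 and log_8(n) = ln n / ln 8. The ratio is (ln n / ln 22) · (ln 8 / ln n) = ln 8 / ln 22, a constant independent of n. So the limit is ln 8 / ln 22 = log_22(8).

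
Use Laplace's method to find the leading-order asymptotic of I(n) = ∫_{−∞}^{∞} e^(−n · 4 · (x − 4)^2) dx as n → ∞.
I(n) = sqrt(π/(4n))

Here φ(x) = 4 · (x − 4)^2 has its unique minimum at x* = 4 with φ(x*) = 0 and φ''(x*) = 8. Laplace's method gives
  I(n) ~ e^(−n φ(x*)) · sqrt(2π / (n · φ''(x*))) = sqrt(2π / (8n)) = sqrt(π/(4n)).
This is exact: substituting u = (x − 4)·sqrt(4n) gives I(n) = (1/sqrt(4n)) ∫_{−∞}^{∞} e^(−u^2) du = sqrt(π/(4n)).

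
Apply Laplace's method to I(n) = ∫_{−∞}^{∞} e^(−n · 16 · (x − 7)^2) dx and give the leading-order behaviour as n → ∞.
I(n) = sqrt(π/(16n))

Here φ(x) = 16 · (x − 7)^2 has its unique minimum at x* = 7 with φ(x*) = 0 and φ''(x*) = 32. Laplace's method gives
  I(n) ~ e^(−n φ(x*)) · sqrt(2π / (n · φ''(x*))) = sqrt(2π / (32n)) = sqrt(π/(16n)).
This is exact: substituting u = (x − 7)·sqrt(16n) gives I(n) = (1/sqrt(16n)) ∫_{−∞}^{∞} e^(−u^2) du = sqrt(π/(16n)).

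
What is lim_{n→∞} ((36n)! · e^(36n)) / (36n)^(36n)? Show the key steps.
lim = ∞

Stirling: (36n)! ~ sqrt(2π·36n) · (36n/e)^(36n). Hence
  (36n)! · e^(36n) / (36n)^(36n) ~ sqrt(2π·36n) = sqrt(2π·36) · sqrt(n) → ∞.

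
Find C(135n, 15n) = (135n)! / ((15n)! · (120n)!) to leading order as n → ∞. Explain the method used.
C(135n, 15n) ~ (387420489/16777216)^(15n) · sqrt(9/(16π·15n))

Write N = 15n. Apply Stirling to each factorial:
  (9N)! ~ sqrt(2π·9N) · (9N/e)^(9N),
  N! ~ sqrt(2π N) · (N/e)^N,
  (8N)! ~ sqrt(2π·8N) · (8N/e)^(8N).
The exponential factors combine to (9N)^(9N) / (N^N · (8N)^(8N)) = 9^(9N)/8^(8N) = (9^9/8^8)^N = (387420489/16777216)^N.
The square-root prefactors combine to sqrt(2π·9N) / (sqrt(2π N)·sqrt(2π·8N)) = sqrt(9 / (2π·8·N)) = sqrt(9/(16π·15n)).
Substituting N = 15n: C(135n, 15n) ~ (387420489/16777216)^(15n) · sqrt(9/(16π·15n)).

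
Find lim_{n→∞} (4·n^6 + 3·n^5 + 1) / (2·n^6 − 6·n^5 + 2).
lim = 4/2 = 2

For large n the leading n^6 terms dominate both numerator and denominator. Dividing top and bottom by n^6, every other term tends to 0, leaving 4/2 = 2.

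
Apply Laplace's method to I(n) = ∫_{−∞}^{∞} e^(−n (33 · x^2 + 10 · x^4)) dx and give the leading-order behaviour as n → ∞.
I(n) ~ sqrt(π/(33n))

φ(x) = 33 · x^2 + 10 · x^4 has its unique global minimum at x* = 0 (since φ'(x) = 66x + 40x^3 = 0 only at x = 0 for real x with both coefficients positive, and φ → ∞ as |x| → ∞). At x* = 0, φ(0) = 0 and φ''(0) = 66. Laplace's method then gives
  I(n) ~ sqrt(2π / (n · φ''(0))) · e^(−n φ(0)) = sqrt(2π / (66n)) = sqrt(π/(33n)).
The 10 · x^4 term contributes only at subleading order (an O(1/n) relative correction).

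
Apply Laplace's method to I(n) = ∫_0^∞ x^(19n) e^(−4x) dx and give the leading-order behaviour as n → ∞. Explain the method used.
I(n) ~ (sqrt(2π·19n) / 4) · (19n/(4e))^(19n)

Write the integrand as exp(19n ln x − 4x) and set f(x) = 19n ln x − 4x. Then f'(x) = 19n/x − 4 = 0 at x* = 19n/4, and f''(x*) = −19n/x*^2 = −4^2/(19n). Laplace's method (interior maximum) gives
  I(n) ~ e^(f(x*)) · sqrt(2π / |f''(x*)|)
        = exp(19n ln(19n/4) − 19n) · sqrt(2π · 19n / 4^2)
        = (19n/4)^(19n) e^(−19n) · sqrt(2π·19n) / 4
        = (sqrt(2π·19n) / 4) · (19n/(4e))^(19n).
This matches Γ(19n+1)/4^(19n+1) with Stirling applied to Γ.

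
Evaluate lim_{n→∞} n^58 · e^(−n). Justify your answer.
lim = 0

Exponentials with base > 1 dominate every fixed polynomial: for any fixed c, n^c / e^n → 0 as n → ∞ (e.g. by the ratio test, or since e^n grows faster than any power of n). Hence n^58 · e^(−n) = n^58 / e^n → 0.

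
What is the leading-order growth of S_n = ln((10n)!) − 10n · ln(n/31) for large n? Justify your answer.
S_n ~ 10n · (ln 310 − 1) + O(ln n)

Stirling: ln((10n)!) = 10n ln(10n) − 10n + O(ln n).
  S_n = 10n ln(10n) − 10n − 10n ln(n/31) + O(ln n)
      = 10n ln(10n) − 10n ln n + 10n ln 31 − 10n + O(ln n)
      = 10n ln 10 + 10n ln 31 − 10n + O(ln n)
      = 10n (ln 310 − 1) + O(ln n).
Numerically ln(310) − 1 ≈ 4.7366.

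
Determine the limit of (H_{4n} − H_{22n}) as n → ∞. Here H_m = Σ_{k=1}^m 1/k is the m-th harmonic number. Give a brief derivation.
lim = ln(4/22) = ln(2/11)

Euler-Maclaurin gives H_m = ln m + γ + 1/(2m) + O(1/m^2). The γ and O(1/m) terms cancel in the difference:
  H_{4n} − H_{22n} = ln(4n) − ln(22n) + O(1/n) = ln(4/22) + O(1/n).
Hence the limit is ln(4/22) = ln(2/11).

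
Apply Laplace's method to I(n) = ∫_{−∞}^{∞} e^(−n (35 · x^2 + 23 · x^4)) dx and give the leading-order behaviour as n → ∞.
I(n) ~ sqrt(π/(35n))

φ(x) = 35 · x^2 + 23 · x^4 has its unique global minimum at x* = 0 (since φ'(x) = 70x + 92x^3 = 0 only at x = 0 for real x with both coefficients positive, and φ → ∞ as |x| → ∞). At x* = 0, φ(0) = 0 and φ''(0) = 70. Laplace's method then gives
  I(n) ~ sqrt(2π / (n · φ''(0))) · e^(−n φ(0)) = sqrt(2π / (70n)) = sqrt(π/(35n)).
The 23 · x^4 term contributes only at subleading order (an O(1/n) relative correction).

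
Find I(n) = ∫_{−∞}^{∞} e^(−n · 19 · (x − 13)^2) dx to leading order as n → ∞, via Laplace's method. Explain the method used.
I(n) = sqrt(π/(19n))

Here φ(x) = 19 · (x − 13)^2 has its unique minimum at x* = 13 with φ(x*) = 0 and φ''(x*) = 38. Laplace's method gives
  I(n) ~ e^(−n φ(x*)) · sqrt(2π / (n · φ''(x*))) = sqrt(2π / (38n)) = sqrt(π/(19n)).
This is exact: substituting u = (x − 13)·sqrt(19n) gives I(n) = (1/sqrt(19n)) ∫_{−∞}^{∞} e^(−u^2) du = sqrt(π/(19n)).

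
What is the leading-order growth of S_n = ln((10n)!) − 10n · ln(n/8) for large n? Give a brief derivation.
S_n ~ 10n · (ln 80 − 1) + O(ln n)

Stirling: ln((10n)!) = 10n ln(10n) − 10n + O(ln n).
  S_n = 10n ln(10n) − 10n − 10n ln(n/8) + O(ln n)
      = 10n ln(10n) − 10n ln n + 10n ln 8 − 10n + O(ln n)
      = 10n ln 10 + 10n ln 8 − 10n + O(ln n)
      = 10n (ln 80 − 1) + O(ln n).
Numerically ln(80) − 1 ≈ 3.3820.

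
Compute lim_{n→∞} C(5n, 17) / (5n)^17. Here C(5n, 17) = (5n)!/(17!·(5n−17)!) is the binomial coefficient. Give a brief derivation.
lim = 1/17! = 1/355687428096000

With N = 5n → ∞: C(N, 17) / N^17 = [N(N−1)…(N−16)] / (17! · N^17) = (1/17!) · 1 · (1 − 1/(5n)) · … · (1 − 16/(5n)). Each factor → 1 as N → ∞, so the limit is 1/17! = 1/355687428096000.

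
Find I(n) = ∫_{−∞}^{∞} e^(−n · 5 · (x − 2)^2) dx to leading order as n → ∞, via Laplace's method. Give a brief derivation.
I(n) = sqrt(π/(5n))

Here φ(x) = 5 · (x − 2)^2 has its unique minimum at x* = 2 with φ(x*) = 0 and φ''(x*) = 10. Laplace's method gives
  I(n) ~ e^(−n φ(x*)) · sqrt(2π / (n · φ''(x*))) = sqrt(2π / (10n)) = sqrt(π/(5n)).
This is exact: substituting u = (x − 2)·sqrt(5n) gives I(n) = (1/sqrt(5n)) ∫_{−∞}^{∞} e^(−u^2) du = sqrt(π/(5n)).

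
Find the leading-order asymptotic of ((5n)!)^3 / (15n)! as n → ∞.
((5n)!)^3/(15n)! ~ ((2π·5n)^(2/2) / sqrt(3)) · 3^(−3·5n)  →  0

Write N = 5n. Stirling: N! ~ sqrt(2π N)(N/e)^N and (3N)! ~ sqrt(2π·3N)·(3N/e)^(3N).
  (N!)^3/(3N)! ~ (2π N)^(3/2) (N/e)^(3N) / [sqrt(2π·3N) (3N/e)^(3N)]
     = (2π N)^(3/2) / sqrt(2π·3N) · (N/(3N))^(3N)
     = (2π N)^((3−1)/2) / sqrt(3) · 3^(−3N).
Since 3^3 > 1, the factor 3^(−3N) decays exponentially, so the ratio → 0. Substituting N = 5n gives the stated form.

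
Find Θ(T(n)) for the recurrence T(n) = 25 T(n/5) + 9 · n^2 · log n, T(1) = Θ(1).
T(n) = Θ(n^2 · (log n)^2)

Here log_5 25 = 2 and f(n) = 9 · n^2 · log n = Θ(n^(log_5 25) · (log n)^1). This is the extended Case 2 of the master theorem (f matches the critical exponent up to log factors), giving T(n) = Θ(n^(log_5 25) · (log n)^(1+1)) = Θ(n^2 · (log n)^2).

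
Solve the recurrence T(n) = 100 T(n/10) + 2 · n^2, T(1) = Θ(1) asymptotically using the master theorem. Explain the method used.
T(n) = Θ(n^2 log n)

log_10 100 = 2, and f(n) = 2 · n^2 = Θ(n^(log_10 100)). This is Case 2 of the master theorem: T(n) = Θ(f(n) · log n) = Θ(n^2 log n).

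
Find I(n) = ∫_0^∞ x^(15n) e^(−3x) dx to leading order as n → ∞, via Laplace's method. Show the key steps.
I(n) ~ (sqrt(2π·15n) / 3) · (15n/(3e))^(15n)

Write the integrand as exp(15n ln x − 3x) and set f(x) = 15n ln x − 3x. Then f'(x) = 15n/x − 3 = 0 at x* = 15n/3, and f''(x*) = −15n/x*^2 = −3^2/(15n). Laplace's method (interior maximum) gives
  I(n) ~ e^(f(x*)) · sqrt(2π / |f''(x*)|)
        = exp(15n ln(15n/3) − 15n) · sqrt(2π · 15n / 3^2)
        = (15n/3)^(15n) e^(−15n) · sqrt(2π·15n) / 3
        = (sqrt(2π·15n) / 3) · (15n/(3e))^(15n).
This matches Γ(15n+1)/3^(15n+1) with Stirling applied to Γ.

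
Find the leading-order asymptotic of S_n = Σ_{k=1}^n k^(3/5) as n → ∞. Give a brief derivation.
S_n ~ (5/8) · n^(8/5)

Integral comparison: Σ_{k=1}^n k^(3/5) = ∫_0^n x^(3/5) dx + O(n^(3/5)). The integral is n^(1 + 3/5) / (1 + 3/5) = n^((3+5)/5) / ((3+5)/5) = (5/8) · n^(8/5).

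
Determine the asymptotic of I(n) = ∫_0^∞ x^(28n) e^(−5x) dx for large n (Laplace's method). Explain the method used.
I(n) ~ (sqrt(2π·28n) / 5) · (28n/(5e))^(28n)

Write the integrand as exp(28n ln x − 5x) and set f(x) = 28n ln x − 5x. Then f'(x) = 28n/x − 5 = 0 at x* = 28n/5, and f''(x*) = −28n/x*^2 = −5^2/(28n). Laplace's method (interior maximum) gives
  I(n) ~ e^(f(x*)) · sqrt(2π / |f''(x*)|)
        = exp(28n ln(28n/5) − 28n) · sqrt(2π · 28n / 5^2)
        = (28n/5)^(28n) e^(−28n) · sqrt(2π·28n) / 5
        = (sqrt(2π·28n) / 5) · (28n/(5e))^(28n).
This matches Γ(28n+1)/5^(28n+1) with Stirling applied to Γ.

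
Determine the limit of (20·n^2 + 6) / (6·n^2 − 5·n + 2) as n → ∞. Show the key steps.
lim = 20/6 = 10/3

For large n the leading n^2 terms dominate both numerator and denominator. Dividing top and bottom by n^2, every other term tends to 0, leaving 20/6 = 10/3.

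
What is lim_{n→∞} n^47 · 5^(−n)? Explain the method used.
lim = 0

Exponentials with base > 1 dominate every fixed polynomial: for any fixed c, n^c / 5^n → 0 as n → ∞ (e.g. by the ratio test, or by writing 5^n = e^(n ln 5) and noting e^(n ln 5) / n^c → ∞). Hence n^47 · 5^(−n) = n^47 / 5^n → 0.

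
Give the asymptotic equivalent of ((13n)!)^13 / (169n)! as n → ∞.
((13n)!)^13/(169n)! ~ ((2π·13n)^(12/2) / sqrt(13)) · 13^(−13·13n)  →  0

Write N = 13n. Stirling: N! ~ sqrt(2π N)(N/e)^N and (13N)! ~ sqrt(2π·13N)·(13N/e)^(13N).
  (N!)^13/(13N)! ~ (2π N)^(13/2) (N/e)^(13N) / [sqrt(2π·13N) (13N/e)^(13N)]
     = (2π N)^(13/2) / sqrt(2π·13N) · (N/(13N))^(13N)
     = (2π N)^((13−1)/2) / sqrt(13) · 13^(−13N).
Since 13^13 > 1, the factor 13^(−13N) decays exponentially, so the ratio → 0. Substituting N = 13n gives the stated form.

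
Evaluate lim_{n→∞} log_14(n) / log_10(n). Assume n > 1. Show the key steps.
lim = ln(10) / ln(14) = log_14(10)

Change of base: log_14(n) = ln n / ln 14 and log_10(n) = ln n / ln 10. The ratio is (ln n / ln 14) · (ln 10 / ln n) = ln 10 / ln 14, a constant independent of n. So the limit is ln 10 / ln 14 = log_14(10).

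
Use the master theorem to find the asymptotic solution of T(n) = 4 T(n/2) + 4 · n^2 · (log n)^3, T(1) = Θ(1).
T(n) = Θ(n^2 · (log n)^4)

Here log_2 4 = 2 and f(n) = 4 · n^2 · (log n)^3 = Θ(n^(log_2 4) · (log n)^3). This is the extended Case 2 of the master theorem (f matches the critical exponent up to log factors), giving T(n) = Θ(n^(log_2 4) · (log n)^(3+1)) = Θ(n^2 · (log n)^4).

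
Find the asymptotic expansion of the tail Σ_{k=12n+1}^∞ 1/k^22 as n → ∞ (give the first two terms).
Σ_{k>12n} 1/k^22 = 1/(21 · (12n)^21) − 1/(2 · (12n)^22) + O(1/(12n)^23)

Compare to the integral: ∫_{12n}^∞ x^(−22) dx = [−x^(−21)/21]_{12n}^∞ = 1/((22−1)·(12n)^21). The Euler-Maclaurin correction adds −f(12n)/2 = −1/(2·(12n)^22). Euler-Maclaurin then gives
  Σ_{k>12n} 1/k^22 = ∫_{12n}^∞ dx/x^22 − 1/(2·(12n)^22) + O(1/(12n)^23).
(Equivalently this is ζ(22) − Σ_{k≤12n} 1/k^22.)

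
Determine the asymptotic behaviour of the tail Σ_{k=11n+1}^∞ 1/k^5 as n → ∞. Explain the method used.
Σ_{k>11n} 1/k^5 ~ 1/(4 · (11n)^4)

Compare to the integral: ∫_{11n}^∞ x^(−5) dx = [−x^(−4)/4]_{11n}^∞ = 1/((5−1)·(11n)^4). Euler-Maclaurin then gives
  Σ_{k>11n} 1/k^5 = ∫_{11n}^∞ dx/x^5 − 1/(2·(11n)^5) + O(1/(11n)^6).
(Equivalently this is ζ(5) − Σ_{k≤11n} 1/k^5.)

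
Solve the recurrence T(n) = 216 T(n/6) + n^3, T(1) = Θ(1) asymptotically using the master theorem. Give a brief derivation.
T(n) = Θ(n^3 log n)

log_6 216 = 3, and f(n) = n^3 = Θ(n^(log_6 216)). This is Case 2 of the master theorem: T(n) = Θ(f(n) · log n) = Θ(n^3 log n).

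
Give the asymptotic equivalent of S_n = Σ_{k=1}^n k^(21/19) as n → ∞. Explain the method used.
S_n ~ (19/40) · n^(40/19)

Integral comparison: Σ_{k=1}^n k^(21/19) = ∫_0^n x^(21/19) dx + O(n^(21/19)). The integral is n^(1 + 21/19) / (1 + 21/19) = n^((21+19)/19) / ((21+19)/19) = (19/40) · n^(40/19).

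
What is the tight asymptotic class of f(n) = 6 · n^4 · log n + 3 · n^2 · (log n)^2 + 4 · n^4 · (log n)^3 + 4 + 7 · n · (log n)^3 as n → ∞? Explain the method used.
f(n) ∈ Θ(n^4 · (log n)^3)

Compare the terms by growth order. For large n, n^a · (log n)^b dominates n^a' · (log n)^b' iff a > a', or (a = a' and b > b'). Ranking the 5 terms shows the dominant one is 4 · n^4 · (log n)^3. Hence f(n) ∈ Θ(n^4 · (log n)^3).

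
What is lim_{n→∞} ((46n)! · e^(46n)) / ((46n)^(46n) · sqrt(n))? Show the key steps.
lim = sqrt(2π·46)

Stirling: (46n)! ~ sqrt(2π·46n) · (46n/e)^(46n). Hence
  (46n)! · e^(46n) / (46n)^(46n) ~ sqrt(2π·46n).
Dividing by sqrt(n): sqrt(2π·46n) / sqrt(n) = sqrt(2π·46) · n^((1−1)/2), so the limit is sqrt(2π·46).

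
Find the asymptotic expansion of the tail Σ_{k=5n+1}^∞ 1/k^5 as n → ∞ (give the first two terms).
Σ_{k>5n} 1/k^5 = 1/(4 · (5n)^4) − 1/(2 · (5n)^5) + O(1/(5n)^6)

Compare to the integral: ∫_{5n}^∞ x^(−5) dx = [−x^(−4)/4]_{5n}^∞ = 1/((5−1)·(5n)^4). The Euler-Maclaurin correction adds −f(5n)/2 = −1/(2·(5n)^5). Euler-Maclaurin then gives
  Σ_{k>5n} 1/k^5 = ∫_{5n}^∞ dx/x^5 − 1/(2·(5n)^5) + O(1/(5n)^6).
(Equivalently this is ζ(5) − Σ_{k≤5n} 1/k^5.)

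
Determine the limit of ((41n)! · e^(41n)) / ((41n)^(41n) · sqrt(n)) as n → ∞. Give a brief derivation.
lim = sqrt(2π·41)

Stirling: (41n)! ~ sqrt(2π·41n) · (41n/e)^(41n). Hence
  (41n)! · e^(41n) / (41n)^(41n) ~ sqrt(2π·41n).
Dividing by sqrt(n): sqrt(2π·41n) / sqrt(n) = sqrt(2π·41) · n^((1−1)/2), so the limit is sqrt(2π·41).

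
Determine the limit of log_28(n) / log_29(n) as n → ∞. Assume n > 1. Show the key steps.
lim = ln(29) / ln(28) = log_28(29)

Change of base: log_28(n) = ln n / ln 28 and log_29(n) = ln n / ln 29. The ratio is (ln n / ln 28) · (ln 29 / ln n) = ln 29 / ln 28, a constant independent of n. So the limit is ln 29 / ln 28 = log_28(29).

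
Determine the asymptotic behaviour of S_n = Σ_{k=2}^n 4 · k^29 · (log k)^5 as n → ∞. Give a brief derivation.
S_n ~ 2 · n^30 · (log n)^5 / 15

By integral comparison, S_n = ∫_1^n 4 · x^29 · (log x)^5 dx + O(n^29 · (log n)^5). For the integral, the leading term of ∫_1^n x^29 (log x)^5 dx is n^30/30 · (log n)^5 (by repeated integration by parts; each step lowers the log-exponent and produces a relatively O(1/log n) correction). Hence S_n ~ 2 · n^30 · (log n)^5 / 15.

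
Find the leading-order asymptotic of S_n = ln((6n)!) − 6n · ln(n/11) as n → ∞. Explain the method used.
S_n ~ 6n · (ln 66 − 1) + O(ln n)

Stirling: ln((6n)!) = 6n ln(6n) − 6n + O(ln n).
  S_n = 6n ln(6n) − 6n − 6n ln(n/11) + O(ln n)
      = 6n ln(6n) − 6n ln n + 6n ln 11 − 6n + O(ln n)
      = 6n ln 6 + 6n ln 11 − 6n + O(ln n)
      = 6n (ln 66 − 1) + O(ln n).
Numerically ln(66) − 1 ≈ 3.1897.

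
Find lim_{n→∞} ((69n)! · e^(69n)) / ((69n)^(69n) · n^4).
lim = 0

Stirling: (69n)! ~ sqrt(2π·69n) · (69n/e)^(69n). Hence
  (69n)! · e^(69n) / (69n)^(69n) ~ sqrt(2π·69n).
Dividing by n^4: sqrt(2π·69n) / n^4 = sqrt(2π·69) · n^((1−8)/2), so the expression behaves like sqrt(2π·69) · n^((1−8)/2) → 0.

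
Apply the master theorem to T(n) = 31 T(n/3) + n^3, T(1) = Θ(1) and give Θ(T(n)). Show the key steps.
T(n) = Θ(n^(log_3 31))

Master theorem: compare f(n) = n^3 to n^(log_3 31) where log_3 31 ≈ 3.126. Since 3 < log_3 31, we have f(n) = O(n^(log_3 31 − ε)) for some ε > 0 — Case 1. Hence T(n) = Θ(n^(log_3 31)).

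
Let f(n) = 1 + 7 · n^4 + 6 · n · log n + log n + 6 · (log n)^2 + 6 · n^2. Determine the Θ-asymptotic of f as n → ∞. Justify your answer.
f(n) ∈ Θ(n^4)

Compare the terms by growth order. For large n, n^a · (log n)^b dominates n^a' · (log n)^b' iff a > a', or (a = a' and b > b'). Ranking the 6 terms shows the dominant one is 7 · n^4. Hence f(n) ∈ Θ(n^4).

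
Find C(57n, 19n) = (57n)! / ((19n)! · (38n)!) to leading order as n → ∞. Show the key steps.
C(57n, 19n) ~ (27/4)^(19n) · sqrt(3/(4π·19n))

Write N = 19n. Apply Stirling to each factorial:
  (3N)! ~ sqrt(2π·3N) · (3N/e)^(3N),
  N! ~ sqrt(2π N) · (N/e)^N,
  (2N)! ~ sqrt(2π·2N) · (2N/e)^(2N).
The exponential factors combine to (3N)^(3N) / (N^N · (2N)^(2N)) = 3^(3N)/2^(2N) = (3^3/2^2)^N = (27/4)^N.
The square-root prefactors combine to sqrt(2π·3N) / (sqrt(2π N)·sqrt(2π·2N)) = sqrt(3 / (2π·2·N)) = sqrt(3/(4π·19n)).
Substituting N = 19n: C(57n, 19n) ~ (27/4)^(19n) · sqrt(3/(4π·19n)).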